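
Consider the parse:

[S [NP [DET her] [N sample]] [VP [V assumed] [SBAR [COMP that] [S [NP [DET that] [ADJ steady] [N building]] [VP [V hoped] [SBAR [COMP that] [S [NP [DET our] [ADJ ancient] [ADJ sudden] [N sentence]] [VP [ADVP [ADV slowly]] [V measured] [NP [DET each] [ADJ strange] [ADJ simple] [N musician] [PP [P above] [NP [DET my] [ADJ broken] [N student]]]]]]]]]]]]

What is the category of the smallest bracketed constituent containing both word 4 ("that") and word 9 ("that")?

Word 4 lies under S → VP → SBAR → COMP; word 9 lies under S → VP → SBAR → S → VP → SBAR → COMP. The lowest shared node is the SBAR.

SBAR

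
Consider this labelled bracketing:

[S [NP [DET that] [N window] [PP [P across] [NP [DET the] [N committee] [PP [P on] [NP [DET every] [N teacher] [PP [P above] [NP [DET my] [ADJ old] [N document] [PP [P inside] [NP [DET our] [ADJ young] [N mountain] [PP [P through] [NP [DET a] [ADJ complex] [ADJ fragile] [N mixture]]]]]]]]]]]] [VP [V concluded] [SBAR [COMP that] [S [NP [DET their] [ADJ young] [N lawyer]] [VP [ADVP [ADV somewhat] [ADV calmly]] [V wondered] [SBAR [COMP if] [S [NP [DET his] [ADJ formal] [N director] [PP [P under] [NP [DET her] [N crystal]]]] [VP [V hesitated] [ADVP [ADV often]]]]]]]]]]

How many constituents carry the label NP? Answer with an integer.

9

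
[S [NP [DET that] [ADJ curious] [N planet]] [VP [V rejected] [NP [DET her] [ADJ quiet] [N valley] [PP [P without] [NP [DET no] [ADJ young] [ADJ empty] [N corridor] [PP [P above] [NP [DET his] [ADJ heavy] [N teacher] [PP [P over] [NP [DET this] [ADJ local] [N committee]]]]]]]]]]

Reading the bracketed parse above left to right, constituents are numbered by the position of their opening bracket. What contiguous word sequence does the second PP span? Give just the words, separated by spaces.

The PP opening brackets appear, in order, over: "without no young empty corridor above his heavy teacher over this local committee"; "above his heavy teacher over this local committee"; "over this local committee". The second one spans "above his heavy teacher over this local committee".

above his heavy teacher over this local committee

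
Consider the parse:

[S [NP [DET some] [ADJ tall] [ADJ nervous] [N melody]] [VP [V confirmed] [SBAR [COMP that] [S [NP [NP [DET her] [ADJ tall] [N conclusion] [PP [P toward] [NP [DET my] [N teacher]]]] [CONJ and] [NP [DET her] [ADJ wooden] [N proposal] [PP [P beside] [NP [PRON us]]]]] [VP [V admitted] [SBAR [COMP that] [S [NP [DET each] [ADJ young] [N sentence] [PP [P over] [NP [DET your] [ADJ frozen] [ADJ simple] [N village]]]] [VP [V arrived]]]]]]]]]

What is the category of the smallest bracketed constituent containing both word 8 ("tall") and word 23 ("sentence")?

S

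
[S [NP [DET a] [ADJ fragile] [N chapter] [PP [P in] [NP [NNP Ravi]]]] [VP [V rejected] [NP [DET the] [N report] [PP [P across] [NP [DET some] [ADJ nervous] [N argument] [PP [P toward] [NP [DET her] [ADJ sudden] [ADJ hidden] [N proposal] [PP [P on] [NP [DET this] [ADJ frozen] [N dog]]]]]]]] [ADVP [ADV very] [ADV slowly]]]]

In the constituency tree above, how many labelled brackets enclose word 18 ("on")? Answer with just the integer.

9

Path from the root down to the word: S → VP → NP → PP → NP → PP → NP → PP → P. That is 9 enclosing brackets.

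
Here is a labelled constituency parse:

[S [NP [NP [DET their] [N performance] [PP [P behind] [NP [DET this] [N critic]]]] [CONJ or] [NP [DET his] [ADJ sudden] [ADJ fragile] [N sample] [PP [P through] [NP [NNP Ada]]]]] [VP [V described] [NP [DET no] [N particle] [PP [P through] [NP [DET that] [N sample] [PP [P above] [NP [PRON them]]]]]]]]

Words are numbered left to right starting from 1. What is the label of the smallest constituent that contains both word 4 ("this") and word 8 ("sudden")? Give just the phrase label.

NP

Both words fall inside [NP their performance behind this critic or his sudden fragile sample through Ada] (words 1–12), and no smaller constituent contains them both. Label: NP.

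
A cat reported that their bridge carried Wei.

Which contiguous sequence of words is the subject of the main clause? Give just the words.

In the main clause the verb is "reported"; the NP preceding it, "a cat", is the subject.

a cat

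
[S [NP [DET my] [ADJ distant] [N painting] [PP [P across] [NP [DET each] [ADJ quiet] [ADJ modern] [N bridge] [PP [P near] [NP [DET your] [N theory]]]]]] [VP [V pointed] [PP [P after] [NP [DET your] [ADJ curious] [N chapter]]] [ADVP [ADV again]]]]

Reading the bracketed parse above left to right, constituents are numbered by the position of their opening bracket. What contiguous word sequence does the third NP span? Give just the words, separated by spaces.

your theory

Opening `[NP` markers occur at word positions 1, 5, 10, 14; the third of these opens the constituent [NP your theory].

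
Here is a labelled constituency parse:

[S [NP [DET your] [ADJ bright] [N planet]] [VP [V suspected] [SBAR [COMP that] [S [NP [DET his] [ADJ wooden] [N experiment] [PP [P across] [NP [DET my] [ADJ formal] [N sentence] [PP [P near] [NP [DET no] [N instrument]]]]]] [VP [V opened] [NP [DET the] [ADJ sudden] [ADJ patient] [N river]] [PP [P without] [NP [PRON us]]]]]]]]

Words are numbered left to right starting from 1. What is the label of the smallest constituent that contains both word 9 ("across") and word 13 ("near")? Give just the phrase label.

PP

The smallest bracket enclosing both words is [PP across my formal sentence near no instrument], so the label is PP.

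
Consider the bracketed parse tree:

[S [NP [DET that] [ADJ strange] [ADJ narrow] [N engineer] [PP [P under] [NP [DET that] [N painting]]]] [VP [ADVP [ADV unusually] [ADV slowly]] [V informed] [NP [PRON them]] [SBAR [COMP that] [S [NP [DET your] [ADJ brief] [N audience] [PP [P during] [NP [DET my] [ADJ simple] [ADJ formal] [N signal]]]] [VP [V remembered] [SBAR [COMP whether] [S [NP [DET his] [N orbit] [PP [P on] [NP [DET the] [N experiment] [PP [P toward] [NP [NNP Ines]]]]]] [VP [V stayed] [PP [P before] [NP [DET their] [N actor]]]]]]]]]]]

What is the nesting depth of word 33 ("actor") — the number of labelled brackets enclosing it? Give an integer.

Path from the root down to the word: S → VP → SBAR → S → VP → SBAR → S → VP → PP → NP → N. That is 11 enclosing brackets.

11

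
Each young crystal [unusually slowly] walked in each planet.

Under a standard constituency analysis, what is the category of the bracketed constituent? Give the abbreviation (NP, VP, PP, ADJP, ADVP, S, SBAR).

ADVP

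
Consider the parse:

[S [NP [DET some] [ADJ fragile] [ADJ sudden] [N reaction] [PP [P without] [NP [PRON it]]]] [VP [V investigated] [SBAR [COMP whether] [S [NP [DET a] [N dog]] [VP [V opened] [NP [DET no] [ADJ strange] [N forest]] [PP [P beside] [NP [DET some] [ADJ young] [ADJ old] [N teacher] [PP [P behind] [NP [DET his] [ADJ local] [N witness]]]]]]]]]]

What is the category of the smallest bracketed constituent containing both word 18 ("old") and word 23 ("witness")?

NP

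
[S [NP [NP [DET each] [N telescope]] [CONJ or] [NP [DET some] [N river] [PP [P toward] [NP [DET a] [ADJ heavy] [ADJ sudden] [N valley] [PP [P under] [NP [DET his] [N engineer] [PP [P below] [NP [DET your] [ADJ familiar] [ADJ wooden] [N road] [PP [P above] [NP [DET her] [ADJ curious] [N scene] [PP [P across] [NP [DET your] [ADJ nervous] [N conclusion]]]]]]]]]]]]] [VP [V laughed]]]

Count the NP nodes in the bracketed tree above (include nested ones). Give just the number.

8

Listing each NP by its span: [NP each telescope or some river toward a heavy sudden valley under his engineer below your familiar wooden road above her curious scene across your nervous conclusion]; [NP each telescope]; [NP some river toward a heavy sudden valley under his engineer below your familiar wooden road above her curious scene across your nervous conclusion]; [NP a heavy sudden valley under his engineer below your familiar wooden road above her curious scene across your nervous conclusion]; [NP his engineer below your familiar wooden road above her curious scene across your nervous conclusion]; [NP your familiar wooden road above her curious scene across your nervous conclusion] … — that makes 8.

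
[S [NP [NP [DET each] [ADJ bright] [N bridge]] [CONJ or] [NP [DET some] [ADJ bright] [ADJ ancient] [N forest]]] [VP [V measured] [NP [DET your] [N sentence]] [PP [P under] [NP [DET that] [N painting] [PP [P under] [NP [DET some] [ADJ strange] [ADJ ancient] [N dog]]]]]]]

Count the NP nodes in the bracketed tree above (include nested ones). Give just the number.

6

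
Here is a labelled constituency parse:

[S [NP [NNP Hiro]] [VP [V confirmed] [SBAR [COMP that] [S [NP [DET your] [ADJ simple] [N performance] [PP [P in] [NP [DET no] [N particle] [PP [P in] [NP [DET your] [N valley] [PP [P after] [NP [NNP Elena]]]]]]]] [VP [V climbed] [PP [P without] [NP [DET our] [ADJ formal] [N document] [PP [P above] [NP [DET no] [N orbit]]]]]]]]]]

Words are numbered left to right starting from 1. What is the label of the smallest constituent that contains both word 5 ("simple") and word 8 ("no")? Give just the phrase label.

Word 5 lies under S → VP → SBAR → S → NP → ADJ; word 8 lies under S → VP → SBAR → S → NP → PP → NP → DET. The lowest shared node is the NP.

NP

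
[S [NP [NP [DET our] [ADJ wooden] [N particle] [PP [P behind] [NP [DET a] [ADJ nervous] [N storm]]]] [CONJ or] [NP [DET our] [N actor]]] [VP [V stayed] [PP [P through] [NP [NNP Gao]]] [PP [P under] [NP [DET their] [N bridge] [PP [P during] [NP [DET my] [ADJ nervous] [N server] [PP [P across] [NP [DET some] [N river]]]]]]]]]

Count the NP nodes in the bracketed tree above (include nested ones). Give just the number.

8

Scanning left to right, an opening `[NP` appears at word positions 1, 1, 5, 9, 13, 15, 18, 22 — 8 in total.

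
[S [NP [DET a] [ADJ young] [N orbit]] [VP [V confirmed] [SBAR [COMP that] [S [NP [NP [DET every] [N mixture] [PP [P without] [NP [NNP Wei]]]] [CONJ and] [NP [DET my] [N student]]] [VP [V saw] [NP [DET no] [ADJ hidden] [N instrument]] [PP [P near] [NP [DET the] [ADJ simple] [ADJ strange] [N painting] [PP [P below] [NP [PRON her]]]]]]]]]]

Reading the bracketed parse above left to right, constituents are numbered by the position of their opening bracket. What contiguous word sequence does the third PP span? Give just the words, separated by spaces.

In left-to-right order the PP constituents are "without Wei"; "near the simple strange painting below her"; "below her". Number 3 is "below her".

below her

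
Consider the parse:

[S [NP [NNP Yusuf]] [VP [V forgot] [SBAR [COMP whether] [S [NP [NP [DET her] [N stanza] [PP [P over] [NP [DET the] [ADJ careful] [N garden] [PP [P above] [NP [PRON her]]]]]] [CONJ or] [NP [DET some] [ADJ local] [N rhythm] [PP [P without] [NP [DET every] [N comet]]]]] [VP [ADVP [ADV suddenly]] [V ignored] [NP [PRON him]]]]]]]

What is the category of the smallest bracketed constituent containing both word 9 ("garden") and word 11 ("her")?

NP

Word 9 lies under S → VP → SBAR → S → NP → NP → PP → NP → N; word 11 lies under S → VP → SBAR → S → NP → NP → PP → NP → PP → NP → PRON. The lowest shared node is the NP.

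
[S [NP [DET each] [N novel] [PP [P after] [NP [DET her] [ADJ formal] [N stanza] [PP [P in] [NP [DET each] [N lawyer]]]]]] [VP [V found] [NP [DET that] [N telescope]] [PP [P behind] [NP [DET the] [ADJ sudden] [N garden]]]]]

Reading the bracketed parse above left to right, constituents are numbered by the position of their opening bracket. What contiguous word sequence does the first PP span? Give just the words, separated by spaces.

The PP opening brackets appear, in order, over: "after her formal stanza in each lawyer"; "in each lawyer"; "behind the sudden garden". The first one spans "after her formal stanza in each lawyer".

after her formal stanza in each lawyer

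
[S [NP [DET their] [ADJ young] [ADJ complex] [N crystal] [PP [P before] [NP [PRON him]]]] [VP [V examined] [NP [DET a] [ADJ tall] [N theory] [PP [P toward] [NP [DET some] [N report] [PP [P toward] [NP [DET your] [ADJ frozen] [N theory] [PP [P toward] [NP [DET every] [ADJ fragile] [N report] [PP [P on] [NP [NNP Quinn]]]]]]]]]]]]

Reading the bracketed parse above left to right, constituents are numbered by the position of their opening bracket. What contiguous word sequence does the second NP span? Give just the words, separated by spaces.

him

Opening `[NP` markers occur at word positions 1, 6, 8, 12, 15, 19, 23; the second of these opens the constituent [NP him].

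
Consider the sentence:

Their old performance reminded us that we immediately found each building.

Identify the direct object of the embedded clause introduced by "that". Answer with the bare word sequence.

each building

Within the embedded clause introduced by "that", the direct object of "found" is "each building".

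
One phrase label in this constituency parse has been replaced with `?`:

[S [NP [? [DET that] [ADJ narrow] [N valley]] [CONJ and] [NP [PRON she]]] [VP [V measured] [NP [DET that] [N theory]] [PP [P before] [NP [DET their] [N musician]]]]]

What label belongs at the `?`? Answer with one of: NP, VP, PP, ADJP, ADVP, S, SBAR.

NP

The `?` node immediately contains: DET 'that', ADJ 'narrow', N 'valley'. That is the internal structure of a noun phrase, so the label is NP.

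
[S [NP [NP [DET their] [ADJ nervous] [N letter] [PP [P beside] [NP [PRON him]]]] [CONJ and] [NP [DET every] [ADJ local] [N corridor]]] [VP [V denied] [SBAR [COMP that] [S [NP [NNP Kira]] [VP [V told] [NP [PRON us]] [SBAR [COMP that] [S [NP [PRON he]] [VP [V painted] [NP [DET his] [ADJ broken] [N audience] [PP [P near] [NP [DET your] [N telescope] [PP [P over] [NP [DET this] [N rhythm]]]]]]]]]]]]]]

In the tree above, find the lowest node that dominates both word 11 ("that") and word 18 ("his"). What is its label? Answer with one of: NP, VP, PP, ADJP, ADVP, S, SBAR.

The smallest bracket enclosing both words is [SBAR that Kira told us that he painted his broken audience near your telescope over this rhythm], so the label is SBAR.

SBAR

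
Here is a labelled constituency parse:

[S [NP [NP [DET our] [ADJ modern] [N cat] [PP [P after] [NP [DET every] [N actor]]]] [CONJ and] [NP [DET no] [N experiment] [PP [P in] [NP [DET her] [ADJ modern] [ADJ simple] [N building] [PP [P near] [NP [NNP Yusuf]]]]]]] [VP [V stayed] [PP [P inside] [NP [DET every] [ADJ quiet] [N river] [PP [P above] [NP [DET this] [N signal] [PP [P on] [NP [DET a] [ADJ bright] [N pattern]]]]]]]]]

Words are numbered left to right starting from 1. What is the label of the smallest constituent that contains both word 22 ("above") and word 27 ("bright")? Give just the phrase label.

Both words fall inside [PP above this signal on a bright pattern] (words 22–28), and no smaller constituent contains them both. Label: PP.

PP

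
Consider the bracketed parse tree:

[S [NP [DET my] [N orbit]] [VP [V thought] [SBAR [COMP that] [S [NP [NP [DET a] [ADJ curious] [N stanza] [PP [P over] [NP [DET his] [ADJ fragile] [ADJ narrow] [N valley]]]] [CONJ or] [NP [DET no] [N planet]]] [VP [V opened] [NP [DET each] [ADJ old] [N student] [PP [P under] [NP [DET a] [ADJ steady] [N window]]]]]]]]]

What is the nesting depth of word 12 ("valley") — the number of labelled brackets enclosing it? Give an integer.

9

Counting open brackets not yet closed at "valley": [S [VP [SBAR [S [NP [NP [PP [NP [N = 9.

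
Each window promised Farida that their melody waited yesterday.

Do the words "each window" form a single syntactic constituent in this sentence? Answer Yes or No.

The sequence corresponds to a single NP node — the noun phrase "each window".

Yes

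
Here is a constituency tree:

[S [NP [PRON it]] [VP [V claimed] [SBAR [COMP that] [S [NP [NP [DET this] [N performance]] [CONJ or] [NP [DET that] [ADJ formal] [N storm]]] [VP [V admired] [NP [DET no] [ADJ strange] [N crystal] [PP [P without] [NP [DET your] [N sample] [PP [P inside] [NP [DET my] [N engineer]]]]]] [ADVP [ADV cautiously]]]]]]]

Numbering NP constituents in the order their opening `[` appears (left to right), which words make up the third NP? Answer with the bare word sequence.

this performance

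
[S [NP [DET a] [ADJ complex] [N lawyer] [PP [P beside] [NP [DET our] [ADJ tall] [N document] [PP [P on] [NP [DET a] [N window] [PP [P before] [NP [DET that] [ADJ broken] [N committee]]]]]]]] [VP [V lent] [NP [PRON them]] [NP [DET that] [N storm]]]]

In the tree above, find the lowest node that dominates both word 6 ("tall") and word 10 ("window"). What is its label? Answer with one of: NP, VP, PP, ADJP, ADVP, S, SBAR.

NP

The smallest bracket enclosing both words is [NP our tall document on a window before that broken committee], so the label is NP.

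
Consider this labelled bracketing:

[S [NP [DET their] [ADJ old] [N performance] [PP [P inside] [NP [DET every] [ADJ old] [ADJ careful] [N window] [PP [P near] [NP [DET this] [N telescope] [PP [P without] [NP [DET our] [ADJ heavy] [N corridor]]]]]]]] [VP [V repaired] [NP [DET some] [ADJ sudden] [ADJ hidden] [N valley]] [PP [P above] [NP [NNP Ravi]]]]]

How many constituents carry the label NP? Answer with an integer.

Scanning left to right, an opening `[NP` appears at word positions 1, 5, 10, 13, 17, 22 — 6 in total.

6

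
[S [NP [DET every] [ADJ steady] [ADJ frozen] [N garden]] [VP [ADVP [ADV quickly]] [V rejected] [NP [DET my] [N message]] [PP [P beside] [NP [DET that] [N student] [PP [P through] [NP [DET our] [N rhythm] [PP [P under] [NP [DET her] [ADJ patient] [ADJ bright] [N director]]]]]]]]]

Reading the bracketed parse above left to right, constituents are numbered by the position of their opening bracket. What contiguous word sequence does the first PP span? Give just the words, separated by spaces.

beside that student through our rhythm under her patient bright director

In left-to-right order the PP constituents are "beside that student through our rhythm under her patient bright director"; "through our rhythm under her patient bright director"; "under her patient bright director". Number 1 is "beside that student through our rhythm under her patient bright director".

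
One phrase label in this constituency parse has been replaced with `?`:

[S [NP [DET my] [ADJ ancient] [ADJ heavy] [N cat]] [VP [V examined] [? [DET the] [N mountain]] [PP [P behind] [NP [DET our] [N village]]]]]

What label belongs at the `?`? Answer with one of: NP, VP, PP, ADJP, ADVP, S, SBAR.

A constituent whose immediate children are DET 'the', N 'mountain' is a noun phrase: NP.

NP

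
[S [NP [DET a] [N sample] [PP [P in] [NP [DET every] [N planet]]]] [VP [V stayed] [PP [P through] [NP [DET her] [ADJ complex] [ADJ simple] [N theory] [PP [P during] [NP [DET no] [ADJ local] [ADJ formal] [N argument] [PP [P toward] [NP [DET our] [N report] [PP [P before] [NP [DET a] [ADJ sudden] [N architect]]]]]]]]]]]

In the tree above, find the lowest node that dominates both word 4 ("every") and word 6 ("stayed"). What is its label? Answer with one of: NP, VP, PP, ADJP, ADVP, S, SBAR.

S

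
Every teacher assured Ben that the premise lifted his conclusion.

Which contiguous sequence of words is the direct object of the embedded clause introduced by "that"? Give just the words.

his conclusion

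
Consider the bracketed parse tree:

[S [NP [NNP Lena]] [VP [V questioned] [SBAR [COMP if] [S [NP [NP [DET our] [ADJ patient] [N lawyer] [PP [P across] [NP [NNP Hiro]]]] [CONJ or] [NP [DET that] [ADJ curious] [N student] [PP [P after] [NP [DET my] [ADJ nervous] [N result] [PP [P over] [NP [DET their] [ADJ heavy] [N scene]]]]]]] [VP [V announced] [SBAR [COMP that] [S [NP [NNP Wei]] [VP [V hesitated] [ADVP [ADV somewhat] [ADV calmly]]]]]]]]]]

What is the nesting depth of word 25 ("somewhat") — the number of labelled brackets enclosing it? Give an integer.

The word sits inside ADV, which is inside ADVP, inside VP, inside S, inside SBAR, inside VP, inside S, inside SBAR, inside VP, inside S — 10 brackets in all.

10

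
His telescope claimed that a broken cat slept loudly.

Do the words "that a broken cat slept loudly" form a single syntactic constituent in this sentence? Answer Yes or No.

Yes

These words form the whole subordinate clause headed by "that", so yes — one constituent.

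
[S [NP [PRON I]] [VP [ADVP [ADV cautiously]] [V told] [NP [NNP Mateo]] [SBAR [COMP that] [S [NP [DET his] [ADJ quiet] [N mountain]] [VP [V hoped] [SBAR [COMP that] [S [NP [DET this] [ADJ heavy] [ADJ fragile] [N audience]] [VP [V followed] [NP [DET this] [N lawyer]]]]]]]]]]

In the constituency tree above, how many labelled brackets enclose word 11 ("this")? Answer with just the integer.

The word sits inside DET, which is inside NP, inside S, inside SBAR, inside VP, inside S, inside SBAR, inside VP, inside S — 9 brackets in all.

9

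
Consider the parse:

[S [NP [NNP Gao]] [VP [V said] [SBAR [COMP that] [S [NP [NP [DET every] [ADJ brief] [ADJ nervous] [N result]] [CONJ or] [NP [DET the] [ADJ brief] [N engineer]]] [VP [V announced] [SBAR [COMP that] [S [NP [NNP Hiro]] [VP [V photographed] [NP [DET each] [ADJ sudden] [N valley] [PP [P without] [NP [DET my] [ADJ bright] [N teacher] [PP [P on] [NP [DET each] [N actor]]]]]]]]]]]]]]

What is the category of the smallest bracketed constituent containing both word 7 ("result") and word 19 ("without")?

S

The smallest bracket enclosing both words is [S every brief nervous result or the brief engineer announced that Hiro photographed each sudden valley without my bright teacher on each actor], so the label is S.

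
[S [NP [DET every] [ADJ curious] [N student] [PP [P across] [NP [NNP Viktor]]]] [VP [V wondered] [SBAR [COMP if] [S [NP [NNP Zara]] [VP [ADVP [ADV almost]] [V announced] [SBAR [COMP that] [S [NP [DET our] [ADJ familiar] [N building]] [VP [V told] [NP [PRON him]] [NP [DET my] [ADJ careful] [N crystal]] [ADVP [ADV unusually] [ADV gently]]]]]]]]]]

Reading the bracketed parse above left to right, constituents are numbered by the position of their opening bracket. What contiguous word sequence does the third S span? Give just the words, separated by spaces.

In left-to-right order the S constituents are "every curious student across Viktor wondered if Zara almost announced that our familiar building told him my careful crystal unusually gently"; "Zara almost announced that our familiar building told him my careful crystal unusually gently"; "our familiar building told him my careful crystal unusually gently". Number 3 is "our familiar building told him my careful crystal unusually gently".

our familiar building told him my careful crystal unusually gently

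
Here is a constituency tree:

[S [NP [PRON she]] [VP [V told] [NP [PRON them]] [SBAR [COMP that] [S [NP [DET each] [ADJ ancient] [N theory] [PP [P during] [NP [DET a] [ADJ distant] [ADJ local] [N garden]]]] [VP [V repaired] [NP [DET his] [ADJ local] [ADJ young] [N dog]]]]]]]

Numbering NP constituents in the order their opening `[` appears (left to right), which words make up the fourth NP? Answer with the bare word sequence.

a distant local garden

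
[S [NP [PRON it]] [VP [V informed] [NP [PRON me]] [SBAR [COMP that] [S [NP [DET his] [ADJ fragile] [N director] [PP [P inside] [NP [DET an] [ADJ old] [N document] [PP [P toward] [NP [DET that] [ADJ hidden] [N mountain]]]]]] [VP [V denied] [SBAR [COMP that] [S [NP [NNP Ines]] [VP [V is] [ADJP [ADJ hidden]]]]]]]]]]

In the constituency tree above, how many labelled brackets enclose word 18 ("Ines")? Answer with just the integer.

9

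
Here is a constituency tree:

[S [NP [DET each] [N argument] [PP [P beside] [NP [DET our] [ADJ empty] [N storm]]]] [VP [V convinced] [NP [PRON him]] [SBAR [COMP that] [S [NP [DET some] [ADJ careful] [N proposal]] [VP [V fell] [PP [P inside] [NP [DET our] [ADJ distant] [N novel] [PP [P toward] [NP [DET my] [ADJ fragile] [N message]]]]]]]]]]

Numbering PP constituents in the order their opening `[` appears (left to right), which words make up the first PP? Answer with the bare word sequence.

beside our empty storm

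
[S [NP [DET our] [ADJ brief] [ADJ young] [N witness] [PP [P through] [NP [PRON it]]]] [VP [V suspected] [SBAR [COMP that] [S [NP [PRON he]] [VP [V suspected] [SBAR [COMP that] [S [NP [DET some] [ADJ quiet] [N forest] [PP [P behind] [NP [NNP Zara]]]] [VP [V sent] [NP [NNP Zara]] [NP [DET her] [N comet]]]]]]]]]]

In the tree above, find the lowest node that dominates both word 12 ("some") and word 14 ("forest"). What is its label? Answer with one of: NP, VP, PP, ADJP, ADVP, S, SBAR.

NP

The smallest bracket enclosing both words is [NP some quiet forest behind Zara], so the label is NP.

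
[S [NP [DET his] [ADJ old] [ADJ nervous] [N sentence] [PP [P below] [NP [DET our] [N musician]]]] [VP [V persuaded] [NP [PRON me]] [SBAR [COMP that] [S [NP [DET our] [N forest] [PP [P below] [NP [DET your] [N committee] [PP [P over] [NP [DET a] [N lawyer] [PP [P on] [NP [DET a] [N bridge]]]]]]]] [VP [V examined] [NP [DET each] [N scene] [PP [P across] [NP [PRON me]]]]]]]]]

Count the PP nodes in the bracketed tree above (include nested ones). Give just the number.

Listing each PP by its span: [PP below our musician]; [PP below your committee over a lawyer on a bridge]; [PP over a lawyer on a bridge]; [PP on a bridge]; [PP across me] — that makes 5.

5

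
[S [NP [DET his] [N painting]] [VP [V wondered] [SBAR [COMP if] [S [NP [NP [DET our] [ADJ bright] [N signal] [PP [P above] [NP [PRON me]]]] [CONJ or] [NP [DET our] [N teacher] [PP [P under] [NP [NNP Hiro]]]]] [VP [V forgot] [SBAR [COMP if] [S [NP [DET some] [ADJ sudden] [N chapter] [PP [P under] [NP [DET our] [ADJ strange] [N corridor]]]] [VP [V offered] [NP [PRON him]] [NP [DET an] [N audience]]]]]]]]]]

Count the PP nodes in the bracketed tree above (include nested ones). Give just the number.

3

The PP constituents are: [PP above me]; [PP under Hiro]; [PP under our strange corridor]. Total: 3.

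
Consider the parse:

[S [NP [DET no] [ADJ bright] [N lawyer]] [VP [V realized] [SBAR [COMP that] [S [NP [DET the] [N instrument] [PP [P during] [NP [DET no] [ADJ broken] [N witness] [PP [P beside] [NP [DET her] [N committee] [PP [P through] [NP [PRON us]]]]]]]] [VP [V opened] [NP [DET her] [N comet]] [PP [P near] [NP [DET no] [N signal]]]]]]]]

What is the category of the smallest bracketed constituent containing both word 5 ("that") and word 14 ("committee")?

Both words fall inside [SBAR that the instrument during no broken witness beside her committee through us opened her comet near no signal] (words 5–22), and no smaller constituent contains them both. Label: SBAR.

SBAR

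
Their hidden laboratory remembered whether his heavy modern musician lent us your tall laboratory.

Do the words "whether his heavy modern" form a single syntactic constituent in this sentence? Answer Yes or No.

The sequence begins inside the complementizer "whether" and ends inside the clause "his heavy modern musician lent us your tall laboratory"; it crosses a phrase boundary, so no single node in the tree spans exactly those words.

No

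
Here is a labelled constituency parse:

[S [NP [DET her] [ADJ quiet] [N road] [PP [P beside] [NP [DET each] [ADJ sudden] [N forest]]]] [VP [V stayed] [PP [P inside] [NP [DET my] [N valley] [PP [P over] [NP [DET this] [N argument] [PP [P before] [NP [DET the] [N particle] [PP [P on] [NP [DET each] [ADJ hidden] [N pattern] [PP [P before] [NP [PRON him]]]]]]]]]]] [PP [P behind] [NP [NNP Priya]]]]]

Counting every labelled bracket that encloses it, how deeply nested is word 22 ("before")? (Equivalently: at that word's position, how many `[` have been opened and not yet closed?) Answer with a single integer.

Counting open brackets not yet closed at "before": [S [VP [PP [NP [PP [NP [PP [NP [PP [NP [PP [P = 12.

12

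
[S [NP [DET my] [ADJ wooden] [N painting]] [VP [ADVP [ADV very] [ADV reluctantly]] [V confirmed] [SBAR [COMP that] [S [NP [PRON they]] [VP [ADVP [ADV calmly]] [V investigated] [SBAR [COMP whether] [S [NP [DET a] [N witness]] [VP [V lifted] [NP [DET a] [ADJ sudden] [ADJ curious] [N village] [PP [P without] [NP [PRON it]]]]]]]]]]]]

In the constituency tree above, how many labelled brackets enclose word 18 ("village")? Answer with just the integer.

The word sits inside N, which is inside NP, inside VP, inside S, inside SBAR, inside VP, inside S, inside SBAR, inside VP, inside S — 10 brackets in all.

10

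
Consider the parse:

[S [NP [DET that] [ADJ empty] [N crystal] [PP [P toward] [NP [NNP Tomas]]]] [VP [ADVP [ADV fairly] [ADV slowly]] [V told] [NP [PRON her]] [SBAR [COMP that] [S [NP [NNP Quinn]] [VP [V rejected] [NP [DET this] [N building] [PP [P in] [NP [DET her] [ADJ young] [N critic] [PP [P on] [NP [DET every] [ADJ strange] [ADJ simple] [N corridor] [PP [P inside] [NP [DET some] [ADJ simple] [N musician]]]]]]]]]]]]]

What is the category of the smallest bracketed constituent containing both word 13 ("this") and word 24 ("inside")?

The smallest bracket enclosing both words is [NP this building in her young critic on every strange simple corridor inside some simple musician], so the label is NP.

NP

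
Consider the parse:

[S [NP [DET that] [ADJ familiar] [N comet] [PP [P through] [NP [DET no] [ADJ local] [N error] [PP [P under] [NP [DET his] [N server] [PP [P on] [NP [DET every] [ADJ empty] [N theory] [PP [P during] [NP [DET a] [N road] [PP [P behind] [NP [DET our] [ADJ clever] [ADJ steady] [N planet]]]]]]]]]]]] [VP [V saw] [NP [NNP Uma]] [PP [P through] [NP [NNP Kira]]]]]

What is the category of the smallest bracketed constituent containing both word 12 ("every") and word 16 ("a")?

NP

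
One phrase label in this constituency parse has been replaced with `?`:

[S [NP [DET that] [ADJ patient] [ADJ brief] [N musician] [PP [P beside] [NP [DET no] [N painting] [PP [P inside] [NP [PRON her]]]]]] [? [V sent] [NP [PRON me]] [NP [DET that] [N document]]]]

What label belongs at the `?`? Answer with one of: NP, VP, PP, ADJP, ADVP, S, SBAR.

A constituent whose immediate children are V 'sent', NP, NP is a verb phrase: VP.

VP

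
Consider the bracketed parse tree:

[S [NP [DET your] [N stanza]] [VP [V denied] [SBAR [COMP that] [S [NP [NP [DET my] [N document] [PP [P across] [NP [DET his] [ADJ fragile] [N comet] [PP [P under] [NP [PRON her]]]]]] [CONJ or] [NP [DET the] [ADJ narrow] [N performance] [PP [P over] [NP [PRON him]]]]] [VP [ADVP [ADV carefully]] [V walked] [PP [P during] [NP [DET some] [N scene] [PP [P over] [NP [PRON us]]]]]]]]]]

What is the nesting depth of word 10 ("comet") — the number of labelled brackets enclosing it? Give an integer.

9

Counting open brackets not yet closed at "comet": [S [VP [SBAR [S [NP [NP [PP [NP [N = 9.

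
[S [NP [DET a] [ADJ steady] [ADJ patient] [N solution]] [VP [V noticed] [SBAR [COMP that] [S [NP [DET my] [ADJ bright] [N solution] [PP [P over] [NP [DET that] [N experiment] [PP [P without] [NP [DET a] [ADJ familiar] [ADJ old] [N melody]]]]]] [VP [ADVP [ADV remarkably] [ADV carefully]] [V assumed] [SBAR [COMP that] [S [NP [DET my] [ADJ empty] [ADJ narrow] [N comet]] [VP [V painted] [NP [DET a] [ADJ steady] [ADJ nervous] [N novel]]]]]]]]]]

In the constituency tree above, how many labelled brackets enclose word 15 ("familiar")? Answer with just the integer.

The word sits inside ADJ, which is inside NP, inside PP, inside NP, inside PP, inside NP, inside S, inside SBAR, inside VP, inside S — 10 brackets in all.

10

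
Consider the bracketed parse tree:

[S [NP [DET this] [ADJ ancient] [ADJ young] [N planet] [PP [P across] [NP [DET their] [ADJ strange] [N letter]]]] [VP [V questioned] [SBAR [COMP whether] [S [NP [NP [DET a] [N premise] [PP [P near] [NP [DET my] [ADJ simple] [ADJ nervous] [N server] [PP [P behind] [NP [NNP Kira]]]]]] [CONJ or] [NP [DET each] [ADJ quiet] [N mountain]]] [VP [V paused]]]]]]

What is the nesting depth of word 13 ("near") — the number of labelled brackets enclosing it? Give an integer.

8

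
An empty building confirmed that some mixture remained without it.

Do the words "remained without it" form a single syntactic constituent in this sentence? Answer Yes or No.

These words form the whole verb phrase headed by "remained", so yes — one constituent.

Yes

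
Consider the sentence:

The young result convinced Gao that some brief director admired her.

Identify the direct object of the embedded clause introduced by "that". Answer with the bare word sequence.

her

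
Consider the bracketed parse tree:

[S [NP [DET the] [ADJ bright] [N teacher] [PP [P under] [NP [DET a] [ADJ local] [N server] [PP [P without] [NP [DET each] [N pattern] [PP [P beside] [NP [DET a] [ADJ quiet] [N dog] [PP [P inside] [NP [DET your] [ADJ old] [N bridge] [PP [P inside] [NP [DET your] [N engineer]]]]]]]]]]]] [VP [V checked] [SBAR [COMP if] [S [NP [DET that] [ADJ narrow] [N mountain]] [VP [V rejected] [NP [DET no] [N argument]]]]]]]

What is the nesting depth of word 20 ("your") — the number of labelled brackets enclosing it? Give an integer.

13

The word sits inside DET, which is inside NP, inside PP, inside NP, inside PP, inside NP, inside PP, inside NP, inside PP, inside NP, inside PP, inside NP, inside S — 13 brackets in all.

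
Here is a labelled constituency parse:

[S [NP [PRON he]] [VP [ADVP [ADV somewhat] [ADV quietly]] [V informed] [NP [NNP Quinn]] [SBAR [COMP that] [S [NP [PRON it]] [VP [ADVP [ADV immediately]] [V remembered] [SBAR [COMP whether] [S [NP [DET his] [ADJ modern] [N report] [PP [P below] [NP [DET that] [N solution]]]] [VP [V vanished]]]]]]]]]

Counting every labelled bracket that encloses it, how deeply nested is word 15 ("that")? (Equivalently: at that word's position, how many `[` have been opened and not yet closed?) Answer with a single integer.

Path from the root down to the word: S → VP → SBAR → S → VP → SBAR → S → NP → PP → NP → DET. That is 11 enclosing brackets.

11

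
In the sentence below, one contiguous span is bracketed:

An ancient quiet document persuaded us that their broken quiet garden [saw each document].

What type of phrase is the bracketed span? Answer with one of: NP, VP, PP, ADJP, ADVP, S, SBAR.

VP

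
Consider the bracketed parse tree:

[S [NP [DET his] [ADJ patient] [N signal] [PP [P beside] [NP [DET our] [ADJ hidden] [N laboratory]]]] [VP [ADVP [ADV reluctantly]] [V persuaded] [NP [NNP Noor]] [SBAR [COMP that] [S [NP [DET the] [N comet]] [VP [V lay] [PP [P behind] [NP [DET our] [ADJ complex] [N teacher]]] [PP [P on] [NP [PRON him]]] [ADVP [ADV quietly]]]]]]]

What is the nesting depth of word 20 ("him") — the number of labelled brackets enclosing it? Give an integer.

8

Path from the root down to the word: S → VP → SBAR → S → VP → PP → NP → PRON. That is 8 enclosing brackets.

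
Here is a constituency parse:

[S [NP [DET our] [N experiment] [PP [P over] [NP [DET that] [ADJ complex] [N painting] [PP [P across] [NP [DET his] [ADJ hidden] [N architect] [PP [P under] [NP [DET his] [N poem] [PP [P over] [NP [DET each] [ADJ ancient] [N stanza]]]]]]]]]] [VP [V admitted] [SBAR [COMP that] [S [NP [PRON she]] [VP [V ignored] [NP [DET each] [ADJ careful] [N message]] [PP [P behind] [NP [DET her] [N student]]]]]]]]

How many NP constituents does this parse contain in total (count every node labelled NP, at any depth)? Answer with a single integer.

8

The NP constituents are: [NP our experiment over that complex painting across his hidden architect under his poem over each ancient stanza]; [NP that complex painting across his hidden architect under his poem over each ancient stanza]; [NP his hidden architect under his poem over each ancient stanza]; [NP his poem over each ancient stanza]; [NP each ancient stanza]; [NP she] …. Total: 8.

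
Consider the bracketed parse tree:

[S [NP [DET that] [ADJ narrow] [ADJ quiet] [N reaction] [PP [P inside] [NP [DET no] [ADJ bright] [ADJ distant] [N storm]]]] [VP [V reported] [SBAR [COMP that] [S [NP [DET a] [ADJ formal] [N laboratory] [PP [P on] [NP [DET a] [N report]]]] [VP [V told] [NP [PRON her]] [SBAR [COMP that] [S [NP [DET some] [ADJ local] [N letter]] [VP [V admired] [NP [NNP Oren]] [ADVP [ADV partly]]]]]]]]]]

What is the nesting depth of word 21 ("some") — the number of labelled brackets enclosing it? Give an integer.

Counting open brackets not yet closed at "some": [S [VP [SBAR [S [VP [SBAR [S [NP [DET = 9.

9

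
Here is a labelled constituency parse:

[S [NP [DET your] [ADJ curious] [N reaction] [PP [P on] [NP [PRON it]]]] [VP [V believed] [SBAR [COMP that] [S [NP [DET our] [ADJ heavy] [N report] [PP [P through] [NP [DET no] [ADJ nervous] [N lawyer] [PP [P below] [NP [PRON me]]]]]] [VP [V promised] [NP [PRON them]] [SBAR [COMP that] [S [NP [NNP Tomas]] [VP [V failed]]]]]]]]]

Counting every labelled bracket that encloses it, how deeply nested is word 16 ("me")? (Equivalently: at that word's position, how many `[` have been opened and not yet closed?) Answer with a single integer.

The word sits inside PRON, which is inside NP, inside PP, inside NP, inside PP, inside NP, inside S, inside SBAR, inside VP, inside S — 10 brackets in all.

10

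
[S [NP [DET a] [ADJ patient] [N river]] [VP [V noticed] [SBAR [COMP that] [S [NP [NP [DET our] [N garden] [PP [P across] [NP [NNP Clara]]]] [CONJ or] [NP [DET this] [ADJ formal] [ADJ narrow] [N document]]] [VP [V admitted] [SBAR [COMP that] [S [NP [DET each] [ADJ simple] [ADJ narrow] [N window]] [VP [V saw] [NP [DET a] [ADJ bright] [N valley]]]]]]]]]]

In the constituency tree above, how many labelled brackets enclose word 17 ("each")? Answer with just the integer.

9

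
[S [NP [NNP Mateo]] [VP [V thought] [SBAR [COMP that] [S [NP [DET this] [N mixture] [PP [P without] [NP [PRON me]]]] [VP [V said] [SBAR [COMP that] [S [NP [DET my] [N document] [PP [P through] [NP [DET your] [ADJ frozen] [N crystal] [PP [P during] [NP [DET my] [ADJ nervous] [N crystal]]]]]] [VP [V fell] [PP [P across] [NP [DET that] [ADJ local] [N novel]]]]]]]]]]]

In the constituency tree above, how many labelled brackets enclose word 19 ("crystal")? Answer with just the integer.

Counting open brackets not yet closed at "crystal": [S [VP [SBAR [S [VP [SBAR [S [NP [PP [NP [PP [NP [N = 13.

13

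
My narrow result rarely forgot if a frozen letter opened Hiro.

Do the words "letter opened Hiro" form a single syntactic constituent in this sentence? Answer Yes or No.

No

The smallest constituent containing the whole sequence is the clause [S a frozen letter opened Hiro], but the sequence is only part of it — it straddles the boundary between noun phrase "a frozen letter" and verb phrase "opened Hiro".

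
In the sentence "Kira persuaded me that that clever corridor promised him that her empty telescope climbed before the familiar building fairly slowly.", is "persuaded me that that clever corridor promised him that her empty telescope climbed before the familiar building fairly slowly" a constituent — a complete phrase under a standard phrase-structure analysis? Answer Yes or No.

Yes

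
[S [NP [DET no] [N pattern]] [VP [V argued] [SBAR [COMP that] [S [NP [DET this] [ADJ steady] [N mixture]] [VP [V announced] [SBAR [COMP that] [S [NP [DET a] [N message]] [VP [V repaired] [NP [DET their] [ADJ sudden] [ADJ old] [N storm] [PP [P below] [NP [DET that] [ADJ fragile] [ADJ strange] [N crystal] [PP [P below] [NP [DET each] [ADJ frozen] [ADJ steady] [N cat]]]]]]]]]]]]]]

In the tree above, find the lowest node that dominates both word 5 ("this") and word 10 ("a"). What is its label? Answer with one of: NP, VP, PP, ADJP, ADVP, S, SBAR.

S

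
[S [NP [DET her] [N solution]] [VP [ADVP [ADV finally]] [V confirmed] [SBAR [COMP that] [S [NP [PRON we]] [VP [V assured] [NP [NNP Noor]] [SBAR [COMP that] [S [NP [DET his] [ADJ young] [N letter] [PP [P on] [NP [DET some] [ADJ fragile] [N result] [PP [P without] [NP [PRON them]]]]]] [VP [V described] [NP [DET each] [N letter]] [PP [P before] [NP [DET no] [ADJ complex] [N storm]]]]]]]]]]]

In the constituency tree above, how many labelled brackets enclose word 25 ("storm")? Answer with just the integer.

11

Counting open brackets not yet closed at "storm": [S [VP [SBAR [S [VP [SBAR [S [VP [PP [NP [N = 11.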